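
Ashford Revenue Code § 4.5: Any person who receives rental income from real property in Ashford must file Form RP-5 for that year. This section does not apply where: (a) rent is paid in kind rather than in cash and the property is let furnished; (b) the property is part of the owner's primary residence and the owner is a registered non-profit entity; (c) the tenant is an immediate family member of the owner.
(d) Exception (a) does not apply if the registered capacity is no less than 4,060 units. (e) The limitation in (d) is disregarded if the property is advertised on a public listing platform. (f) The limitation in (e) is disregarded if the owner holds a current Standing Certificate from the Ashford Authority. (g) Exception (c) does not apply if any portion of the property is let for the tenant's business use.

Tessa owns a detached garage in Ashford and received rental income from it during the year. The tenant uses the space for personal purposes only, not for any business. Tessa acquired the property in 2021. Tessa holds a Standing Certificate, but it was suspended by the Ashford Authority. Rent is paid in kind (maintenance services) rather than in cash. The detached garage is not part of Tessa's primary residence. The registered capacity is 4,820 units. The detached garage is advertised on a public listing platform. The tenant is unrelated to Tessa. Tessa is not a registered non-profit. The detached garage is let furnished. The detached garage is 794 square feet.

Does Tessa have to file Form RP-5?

No — exception (a) applies; Tessa is not required to file Form RP-5.

Exception (a) is satisfied on its face — rent is paid in kind; the property is let furnished. As to paragraphs (d)–(f): (d) operates (the registered capacity is 4,820 units, meeting the 4,060 units threshold), but is itself disapplied by (e): (e) is triggered — the property is publicly advertised. (f), which would lift (e), is not engaged — no current Standing Certificate is held. Exception (a) stands.
Exception (b) fails — the detached garage is not part of the primary residence.
Exception (c) does not apply: the tenant is unrelated to the owner.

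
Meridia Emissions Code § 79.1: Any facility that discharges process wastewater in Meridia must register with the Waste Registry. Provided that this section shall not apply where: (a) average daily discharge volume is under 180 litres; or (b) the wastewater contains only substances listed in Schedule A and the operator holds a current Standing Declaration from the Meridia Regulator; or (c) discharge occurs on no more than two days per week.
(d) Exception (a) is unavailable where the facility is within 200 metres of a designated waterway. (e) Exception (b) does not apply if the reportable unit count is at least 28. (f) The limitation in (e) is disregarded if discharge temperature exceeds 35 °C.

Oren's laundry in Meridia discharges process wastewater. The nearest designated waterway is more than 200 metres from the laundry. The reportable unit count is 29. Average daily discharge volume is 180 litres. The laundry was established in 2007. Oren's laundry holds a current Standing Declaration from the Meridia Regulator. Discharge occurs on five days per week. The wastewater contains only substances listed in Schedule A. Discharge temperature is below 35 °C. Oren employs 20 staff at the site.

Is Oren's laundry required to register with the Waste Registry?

Exception (a) fails — average daily discharge volume is 180 litres, not under 180 litres.
Exception (b): the wastewater is Schedule-A-only; a current Standing Declaration is held — every condition holds. But: (e) operates against (b): the reportable unit count is 29, meeting the 28 threshold. (f) is not engaged (discharge temperature is below 35 °C), so (e) stands. (b) is therefore removed.
Exception (c) requires that discharge occurs on no more than two days per week; but discharge occurs on five days per week, so (c) is unavailable.
No exception applies. The general rule governs.

Yes — Oren's laundry must register with the Waste Registry.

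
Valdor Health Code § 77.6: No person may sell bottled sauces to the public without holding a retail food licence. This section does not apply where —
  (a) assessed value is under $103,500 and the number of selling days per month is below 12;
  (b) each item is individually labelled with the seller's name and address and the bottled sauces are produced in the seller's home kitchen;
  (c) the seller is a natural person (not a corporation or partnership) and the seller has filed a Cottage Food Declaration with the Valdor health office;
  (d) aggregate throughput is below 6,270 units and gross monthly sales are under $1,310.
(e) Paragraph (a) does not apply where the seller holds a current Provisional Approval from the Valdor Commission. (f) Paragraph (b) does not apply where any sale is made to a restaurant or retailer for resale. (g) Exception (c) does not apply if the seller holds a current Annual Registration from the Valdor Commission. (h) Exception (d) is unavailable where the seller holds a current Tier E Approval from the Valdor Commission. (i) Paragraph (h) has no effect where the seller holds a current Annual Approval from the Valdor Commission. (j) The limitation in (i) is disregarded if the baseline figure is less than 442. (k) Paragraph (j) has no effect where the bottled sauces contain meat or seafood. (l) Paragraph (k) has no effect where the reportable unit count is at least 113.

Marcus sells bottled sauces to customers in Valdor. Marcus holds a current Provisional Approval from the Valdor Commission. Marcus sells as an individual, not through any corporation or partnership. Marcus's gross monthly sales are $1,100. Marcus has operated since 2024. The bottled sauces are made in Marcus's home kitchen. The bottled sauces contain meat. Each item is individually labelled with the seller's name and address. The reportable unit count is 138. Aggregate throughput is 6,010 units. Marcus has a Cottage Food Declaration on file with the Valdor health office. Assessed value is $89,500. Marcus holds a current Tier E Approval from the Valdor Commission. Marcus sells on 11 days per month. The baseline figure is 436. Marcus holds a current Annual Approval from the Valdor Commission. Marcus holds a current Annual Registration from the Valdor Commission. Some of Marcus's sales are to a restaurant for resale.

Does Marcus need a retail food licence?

Exception (a): assessed value is $89,500, under the $103,500 limit; the number of selling days per month is 11, below the 12 limit — every condition holds. But: (e) operates against (a): a current Provisional Approval is held. So (a) is unavailable.
Exception (b) is satisfied on its face — items are individually labelled; the bottled sauces are home-kitchen produced. However, paragraph (f) must be considered: (f) operates against (b): some sales are to a restaurant for resale. (b) is therefore removed.
Exception (c) is satisfied on its face — the seller is a natural person; a Cottage Food Declaration is on file. But applying paragraph (g): (g) is triggered — a current Annual Registration is held. (c) is therefore removed.
Exception (d): aggregate throughput is 6,010 units, below the 6,270 units limit; gross monthly sales are $1,100, under the $1,310 limit — every condition holds. However, paragraphs (h)–(l) must be considered: (h) operates against (d): a current Tier E Approval is held. (i) would limit (h) — a current Annual Approval is held — but (j) sets (i) aside: (j) is triggered — the baseline figure is 436, less than the 442 limit. (k) would limit (j) — the bottled sauces contain meat — but (l) sets (k) aside: (l) operates — the reportable unit count is 138, meeting the 113 threshold. (d) is therefore removed.
No exception applies. The general rule governs.

Yes — Marcus must hold a retail food licence.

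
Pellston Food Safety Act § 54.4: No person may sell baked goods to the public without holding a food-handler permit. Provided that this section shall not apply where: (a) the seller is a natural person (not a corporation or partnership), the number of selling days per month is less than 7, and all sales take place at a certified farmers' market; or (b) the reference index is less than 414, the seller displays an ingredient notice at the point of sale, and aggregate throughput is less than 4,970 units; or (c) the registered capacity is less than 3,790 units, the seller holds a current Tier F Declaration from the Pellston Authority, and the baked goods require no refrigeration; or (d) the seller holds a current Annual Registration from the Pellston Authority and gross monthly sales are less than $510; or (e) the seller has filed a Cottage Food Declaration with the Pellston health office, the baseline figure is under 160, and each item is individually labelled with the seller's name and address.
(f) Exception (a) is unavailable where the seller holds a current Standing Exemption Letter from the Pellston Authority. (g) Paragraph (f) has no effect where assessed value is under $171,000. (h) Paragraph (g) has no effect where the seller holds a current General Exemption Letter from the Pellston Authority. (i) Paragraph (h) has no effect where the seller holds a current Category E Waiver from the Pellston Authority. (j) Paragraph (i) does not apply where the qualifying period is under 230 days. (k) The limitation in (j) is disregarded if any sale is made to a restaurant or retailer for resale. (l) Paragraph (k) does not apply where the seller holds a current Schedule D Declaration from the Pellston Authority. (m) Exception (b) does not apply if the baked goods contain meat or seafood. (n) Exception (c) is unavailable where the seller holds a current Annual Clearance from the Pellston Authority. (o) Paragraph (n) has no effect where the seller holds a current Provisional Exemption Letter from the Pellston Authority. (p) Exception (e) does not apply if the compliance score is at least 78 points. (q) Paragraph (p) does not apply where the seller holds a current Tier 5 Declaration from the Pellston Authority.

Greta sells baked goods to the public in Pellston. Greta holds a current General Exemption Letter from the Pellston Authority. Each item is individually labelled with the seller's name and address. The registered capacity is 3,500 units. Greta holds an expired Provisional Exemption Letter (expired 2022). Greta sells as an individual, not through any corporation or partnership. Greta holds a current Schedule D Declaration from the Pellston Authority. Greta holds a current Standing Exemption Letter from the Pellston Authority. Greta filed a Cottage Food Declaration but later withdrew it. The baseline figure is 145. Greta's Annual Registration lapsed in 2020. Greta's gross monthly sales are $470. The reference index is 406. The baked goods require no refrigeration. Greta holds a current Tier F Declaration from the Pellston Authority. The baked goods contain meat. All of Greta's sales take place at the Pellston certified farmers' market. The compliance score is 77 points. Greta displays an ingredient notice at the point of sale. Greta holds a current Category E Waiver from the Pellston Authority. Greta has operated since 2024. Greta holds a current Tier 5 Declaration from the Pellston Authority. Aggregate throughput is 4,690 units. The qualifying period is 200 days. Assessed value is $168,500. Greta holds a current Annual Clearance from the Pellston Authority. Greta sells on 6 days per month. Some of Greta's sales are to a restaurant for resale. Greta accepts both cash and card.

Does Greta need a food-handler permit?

Yes — Greta must hold a food-handler permit.

Exception (a)'s conditions are all satisfied: the seller is a natural person; the number of selling days per month is 6, less than the 7 limit; all sales are at a certified farmers' market. However, paragraphs (f)–(l) must be considered: (f) operates against (a): a current Standing Exemption Letter is held. (g) would limit (f) — assessed value is $168,500, under the $171,000 limit — but (h) sets (g) aside: (h) operates against (g): a current General Exemption Letter is held. (i) is engaged (a current Category E Waiver is held), but is set aside by (j): (j) operates — the qualifying period is 200 days, under the 230 days limit. (k) operates (some sales are to a restaurant for resale), but is itself disapplied by (l): (l) operates — a current Schedule D Declaration is held. So (a) is unavailable.
Exception (b)'s conditions are all satisfied: the reference index is 406, less than the 414 limit; an ingredient notice is displayed; aggregate throughput is 4,690 units, less than the 4,970 units limit. Turning to paragraph (m): (m) operates — the baked goods contain meat. (b) is therefore removed.
Exception (c) is satisfied on its face — the registered capacity is 3,500 units, less than the 3,790 units limit; a current Tier F Declaration is held; the baked goods are shelf-stable. However, paragraphs (n)–(o) must be considered: (n) operates against (c): a current Annual Clearance is held. (o), which would lift (n), does not operate here — the Provisional Exemption Letter is not current. So (c) is unavailable.
Exception (d) requires that the seller holds a current Annual Registration from the Pellston Authority; but there is no Annual Registration in force, so (d) is unavailable.
Exception (e) requires that the seller has filed a Cottage Food Declaration with the Pellston health office; but the Cottage Food Declaration was withdrawn, so (e) is unavailable.
No exception applies. The general rule governs.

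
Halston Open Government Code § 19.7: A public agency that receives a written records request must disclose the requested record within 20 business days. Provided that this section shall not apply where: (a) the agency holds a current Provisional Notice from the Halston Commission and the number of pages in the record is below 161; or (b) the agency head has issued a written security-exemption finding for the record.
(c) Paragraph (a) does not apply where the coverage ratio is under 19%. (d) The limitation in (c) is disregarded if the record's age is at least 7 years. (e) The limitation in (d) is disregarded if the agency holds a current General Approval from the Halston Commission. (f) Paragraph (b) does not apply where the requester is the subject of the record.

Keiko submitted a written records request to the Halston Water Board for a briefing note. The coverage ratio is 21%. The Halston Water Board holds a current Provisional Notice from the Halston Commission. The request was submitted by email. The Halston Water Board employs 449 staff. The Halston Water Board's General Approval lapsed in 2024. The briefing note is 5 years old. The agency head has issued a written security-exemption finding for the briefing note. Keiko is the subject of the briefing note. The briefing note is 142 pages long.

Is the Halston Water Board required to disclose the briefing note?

No — exception (a) applies; the Halston Water Board is not required to disclose the briefing note.

Exception (a): a current Provisional Notice is held; the number of pages in the record is 142, below the 161 limit — every condition holds. As to paragraphs (c)–(e): (c), which would limit (a), is not triggered: the coverage ratio is 21%, not under 19%. So (a) applies.
Exception (b): a written security-exemption finding has been issued — every condition holds. Turning to paragraph (f): (f) operates — Keiko is the subject of the briefing note. Exception (b) does not apply.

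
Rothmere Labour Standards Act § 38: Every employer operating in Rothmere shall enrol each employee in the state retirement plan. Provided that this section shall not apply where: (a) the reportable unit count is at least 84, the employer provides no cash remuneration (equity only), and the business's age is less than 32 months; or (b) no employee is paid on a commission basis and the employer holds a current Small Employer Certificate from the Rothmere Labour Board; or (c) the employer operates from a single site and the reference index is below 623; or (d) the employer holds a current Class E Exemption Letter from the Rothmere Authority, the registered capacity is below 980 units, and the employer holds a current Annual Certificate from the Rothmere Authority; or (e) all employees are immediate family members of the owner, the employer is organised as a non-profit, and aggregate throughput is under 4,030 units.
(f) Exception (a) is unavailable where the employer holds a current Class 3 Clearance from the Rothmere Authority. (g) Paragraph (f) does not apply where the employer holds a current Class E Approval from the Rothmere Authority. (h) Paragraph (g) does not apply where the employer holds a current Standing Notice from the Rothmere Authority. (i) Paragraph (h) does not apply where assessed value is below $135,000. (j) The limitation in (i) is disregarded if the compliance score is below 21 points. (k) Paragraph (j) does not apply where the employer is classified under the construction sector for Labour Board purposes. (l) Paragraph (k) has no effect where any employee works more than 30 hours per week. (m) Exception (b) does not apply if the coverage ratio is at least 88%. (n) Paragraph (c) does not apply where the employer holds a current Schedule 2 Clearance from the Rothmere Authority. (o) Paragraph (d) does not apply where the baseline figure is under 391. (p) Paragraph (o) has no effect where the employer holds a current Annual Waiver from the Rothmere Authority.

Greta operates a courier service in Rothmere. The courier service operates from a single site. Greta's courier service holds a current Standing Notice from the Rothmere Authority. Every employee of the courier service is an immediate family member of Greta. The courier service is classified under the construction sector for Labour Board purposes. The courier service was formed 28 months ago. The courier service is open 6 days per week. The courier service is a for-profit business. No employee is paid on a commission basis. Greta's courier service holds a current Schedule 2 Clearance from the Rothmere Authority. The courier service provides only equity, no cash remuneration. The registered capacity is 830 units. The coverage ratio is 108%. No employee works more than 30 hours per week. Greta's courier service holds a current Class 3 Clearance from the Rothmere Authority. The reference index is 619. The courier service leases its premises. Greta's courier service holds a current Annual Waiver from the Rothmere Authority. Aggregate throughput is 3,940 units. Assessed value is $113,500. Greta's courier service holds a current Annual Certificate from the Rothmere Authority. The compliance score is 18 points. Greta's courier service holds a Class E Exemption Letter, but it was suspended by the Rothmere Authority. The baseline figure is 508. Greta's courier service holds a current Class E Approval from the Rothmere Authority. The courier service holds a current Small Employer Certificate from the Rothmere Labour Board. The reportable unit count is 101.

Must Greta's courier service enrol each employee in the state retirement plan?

Exception (a)'s conditions are all satisfied: the reportable unit count is 101, meeting the 84 threshold; remuneration is equity-only; the business's age is 28 months, less than the 32 months limit. Applying paragraphs (f)–(l): (f) is triggered (a current Class 3 Clearance is held), but is overridden by (g): (g) operates against (f): a current Class E Approval is held. (h) is engaged (a current Standing Notice is held), but yields to (i): (i) is triggered — assessed value is $113,500, below the $135,000 limit. (j) applies (the compliance score is 18 points, below the 21 points limit), but yields to (k): (k) operates against (j): the courier service is classified under the construction sector. (l) is inapplicable (no employee exceeds 30 hours/week), so (k) stands. Exception (a) stands.
Exception (b): no employee is paid on commission; a current Small Employer Certificate is held — every condition holds. Turning to paragraph (m): (m) operates — the coverage ratio is 108%, meeting the 88% threshold. So (b) is unavailable.
Exception (c): the employer operates from a single site; the reference index is 619, below the 623 limit — every condition holds. However, paragraph (n) must be considered: (n) operates — a current Schedule 2 Clearance is held. Exception (c) does not apply.
Exception (d) fails — no current Class E Exemption Letter is held.
Exception (e) requires that the employer is organised as a non-profit; but the employer is for-profit, so (e) is unavailable.

No — exception (a) applies; Greta's courier service is not required to enrol each employee in the state retirement plan.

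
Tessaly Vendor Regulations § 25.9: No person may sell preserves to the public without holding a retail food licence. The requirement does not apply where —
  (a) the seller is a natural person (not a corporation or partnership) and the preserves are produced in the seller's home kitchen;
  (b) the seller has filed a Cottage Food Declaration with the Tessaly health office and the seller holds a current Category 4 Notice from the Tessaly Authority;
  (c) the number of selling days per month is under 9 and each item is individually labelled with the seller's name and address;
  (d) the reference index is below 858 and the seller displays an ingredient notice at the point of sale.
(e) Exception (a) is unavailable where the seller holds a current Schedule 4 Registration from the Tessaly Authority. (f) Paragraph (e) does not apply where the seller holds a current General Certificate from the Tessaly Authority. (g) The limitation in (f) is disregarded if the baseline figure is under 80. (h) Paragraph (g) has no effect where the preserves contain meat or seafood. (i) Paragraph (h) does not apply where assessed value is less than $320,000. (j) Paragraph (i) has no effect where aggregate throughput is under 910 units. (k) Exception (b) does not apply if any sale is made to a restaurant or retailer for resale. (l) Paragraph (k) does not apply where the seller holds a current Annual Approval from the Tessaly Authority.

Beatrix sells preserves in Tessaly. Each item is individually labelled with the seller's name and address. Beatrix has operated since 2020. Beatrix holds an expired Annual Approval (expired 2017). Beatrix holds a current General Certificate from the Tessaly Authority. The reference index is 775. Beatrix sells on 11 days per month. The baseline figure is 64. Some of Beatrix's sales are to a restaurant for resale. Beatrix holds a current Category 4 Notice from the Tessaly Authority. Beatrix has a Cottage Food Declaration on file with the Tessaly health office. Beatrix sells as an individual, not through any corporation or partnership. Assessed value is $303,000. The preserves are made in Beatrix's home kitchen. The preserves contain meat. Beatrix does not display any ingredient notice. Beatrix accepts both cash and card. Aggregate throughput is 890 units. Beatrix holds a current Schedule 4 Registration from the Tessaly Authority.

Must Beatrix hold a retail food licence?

No — exception (a) applies; Beatrix is not required to hold a retail food licence.

All of (a)'s requirements are met (the seller is a natural person; the preserves are home-kitchen produced). Applying paragraphs (e)–(j): (e) is engaged (a current Schedule 4 Registration is held), but yields to (f): (f) is triggered — a current General Certificate is held. (g) operates (the baseline figure is 64, under the 80 limit), but is overridden by (h): (h) operates against (g): the preserves contain meat. (i) is engaged (assessed value is $303,000, less than the $320,000 limit), but yields to (j): (j) operates against (i): aggregate throughput is 890 units, under the 910 units limit. So (a) applies.
Exception (b)'s conditions are all satisfied: a Cottage Food Declaration is on file; a current Category 4 Notice is held. But applying paragraphs (k)–(l): (k) is triggered — some sales are to a restaurant for resale. (l) does not operate here (there is no Annual Approval in force), so (k) stands. So (b) is unavailable.
Exception (c) requires that the number of selling days per month is under 9; but the number of selling days per month is 11, not under 9, so (c) is unavailable.
Exception (d) does not apply: no ingredient notice is displayed.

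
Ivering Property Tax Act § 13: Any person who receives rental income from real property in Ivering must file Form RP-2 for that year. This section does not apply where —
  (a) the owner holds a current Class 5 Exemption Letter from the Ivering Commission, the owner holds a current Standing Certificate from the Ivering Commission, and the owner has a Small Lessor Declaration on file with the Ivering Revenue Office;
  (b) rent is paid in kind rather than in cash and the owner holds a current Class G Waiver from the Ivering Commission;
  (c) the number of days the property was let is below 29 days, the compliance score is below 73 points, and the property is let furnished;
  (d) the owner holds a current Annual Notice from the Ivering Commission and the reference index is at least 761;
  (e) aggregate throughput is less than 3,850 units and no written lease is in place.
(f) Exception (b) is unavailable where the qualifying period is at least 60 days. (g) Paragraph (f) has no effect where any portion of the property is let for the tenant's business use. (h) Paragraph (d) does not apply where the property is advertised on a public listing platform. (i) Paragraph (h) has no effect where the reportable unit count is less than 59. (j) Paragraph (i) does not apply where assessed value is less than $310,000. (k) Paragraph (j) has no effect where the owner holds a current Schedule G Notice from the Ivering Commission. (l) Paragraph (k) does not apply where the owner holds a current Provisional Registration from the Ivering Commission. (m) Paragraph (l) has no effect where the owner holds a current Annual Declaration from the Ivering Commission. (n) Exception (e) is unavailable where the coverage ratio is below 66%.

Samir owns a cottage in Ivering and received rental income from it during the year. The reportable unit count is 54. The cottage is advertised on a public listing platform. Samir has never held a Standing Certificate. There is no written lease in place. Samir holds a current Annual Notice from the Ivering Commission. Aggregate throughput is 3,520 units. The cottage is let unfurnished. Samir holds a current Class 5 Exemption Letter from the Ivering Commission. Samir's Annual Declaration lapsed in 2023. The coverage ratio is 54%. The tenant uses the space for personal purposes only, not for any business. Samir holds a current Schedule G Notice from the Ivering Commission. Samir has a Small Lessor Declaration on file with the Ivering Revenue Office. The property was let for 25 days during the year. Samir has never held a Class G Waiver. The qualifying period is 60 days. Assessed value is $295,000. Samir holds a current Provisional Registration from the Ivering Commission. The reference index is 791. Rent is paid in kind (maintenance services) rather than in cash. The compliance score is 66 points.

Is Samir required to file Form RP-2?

Yes — Samir must file Form RP-2.

Exception (a) does not apply: there is no Standing Certificate in force.
Exception (b) fails — the Class G Waiver is not current.
Exception (c) does not apply: the property is let unfurnished.
Exception (d) is satisfied on its face — a current Annual Notice is held; the reference index is 791, meeting the 761 threshold. Turning to paragraphs (h)–(m): (h) operates against (d): the property is publicly advertised. (i) would limit (h) — the reportable unit count is 54, less than the 59 limit — but (j) sets (i) aside: (j) operates against (i): assessed value is $295,000, less than the $310,000 limit. (k) applies (a current Schedule G Notice is held), but yields to (l): (l) is triggered — a current Provisional Registration is held. (m), which would lift (l), does not operate here — there is no Annual Declaration in force. Exception (d) does not apply.
All of (e)'s requirements are met (aggregate throughput is 3,520 units, less than the 3,850 units limit; there is no written lease). Turning to paragraph (n): (n) operates — the coverage ratio is 54%, below the 66% limit. Exception (e) does not apply.
Every exception is unavailable, so the rule governs.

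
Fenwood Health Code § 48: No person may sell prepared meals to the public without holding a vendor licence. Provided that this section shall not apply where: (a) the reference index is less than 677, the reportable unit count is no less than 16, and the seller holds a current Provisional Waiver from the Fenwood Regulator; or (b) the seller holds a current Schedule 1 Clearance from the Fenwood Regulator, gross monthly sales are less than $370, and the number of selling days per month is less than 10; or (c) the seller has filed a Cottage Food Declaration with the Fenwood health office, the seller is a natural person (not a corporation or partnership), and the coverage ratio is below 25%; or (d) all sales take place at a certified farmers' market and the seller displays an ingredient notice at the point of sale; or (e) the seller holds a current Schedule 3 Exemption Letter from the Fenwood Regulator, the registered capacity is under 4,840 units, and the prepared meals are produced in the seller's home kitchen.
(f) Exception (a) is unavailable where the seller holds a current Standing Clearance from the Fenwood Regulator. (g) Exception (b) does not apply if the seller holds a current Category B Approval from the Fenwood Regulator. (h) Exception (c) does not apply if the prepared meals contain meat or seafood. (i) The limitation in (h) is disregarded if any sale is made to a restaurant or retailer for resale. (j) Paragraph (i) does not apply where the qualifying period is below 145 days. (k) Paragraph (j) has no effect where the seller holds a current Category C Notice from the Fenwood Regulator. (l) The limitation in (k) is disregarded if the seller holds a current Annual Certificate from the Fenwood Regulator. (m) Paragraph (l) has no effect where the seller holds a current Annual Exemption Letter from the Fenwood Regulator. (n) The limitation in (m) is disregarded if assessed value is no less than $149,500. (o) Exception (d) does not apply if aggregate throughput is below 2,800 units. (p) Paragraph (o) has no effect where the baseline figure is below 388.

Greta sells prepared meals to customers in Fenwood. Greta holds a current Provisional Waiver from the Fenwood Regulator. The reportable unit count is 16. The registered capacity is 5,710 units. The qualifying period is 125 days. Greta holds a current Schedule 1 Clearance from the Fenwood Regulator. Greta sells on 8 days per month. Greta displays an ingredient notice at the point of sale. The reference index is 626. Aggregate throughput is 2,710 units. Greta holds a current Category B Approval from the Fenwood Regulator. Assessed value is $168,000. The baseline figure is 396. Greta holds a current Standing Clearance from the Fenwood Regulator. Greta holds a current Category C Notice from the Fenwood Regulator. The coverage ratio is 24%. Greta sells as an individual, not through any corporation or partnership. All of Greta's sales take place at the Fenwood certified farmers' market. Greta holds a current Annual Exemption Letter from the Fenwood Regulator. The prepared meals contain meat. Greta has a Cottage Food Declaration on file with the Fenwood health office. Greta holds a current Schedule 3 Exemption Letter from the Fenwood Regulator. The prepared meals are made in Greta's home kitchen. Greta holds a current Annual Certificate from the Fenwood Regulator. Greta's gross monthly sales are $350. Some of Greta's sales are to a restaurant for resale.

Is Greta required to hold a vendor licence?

Yes — Greta must hold a vendor licence.

All of (a)'s requirements are met (the reference index is 626, less than the 677 limit; the reportable unit count is 16, meeting the 16 threshold; a current Provisional Waiver is held). However, paragraph (f) must be considered: (f) is engaged — a current Standing Clearance is held. Exception (a) does not apply.
All of (b)'s requirements are met (a current Schedule 1 Clearance is held; gross monthly sales are $350, less than the $370 limit; the number of selling days per month is 8, less than the 10 limit). However, paragraph (g) must be considered: (g) operates against (b): a current Category B Approval is held. So (b) is unavailable.
All of (c)'s requirements are met (a Cottage Food Declaration is on file; the seller is a natural person; the coverage ratio is 24%, below the 25% limit). But: (h) operates against (c): the prepared meals contain meat. (i) applies (some sales are to a restaurant for resale), but is set aside by (j): (j) operates against (i): the qualifying period is 125 days, below the 145 days limit. (k) would limit (j) — a current Category C Notice is held — but (l) sets (k) aside: (l) operates against (k): a current Annual Certificate is held. (m) would limit (l) — a current Annual Exemption Letter is held — but (n) sets (m) aside: (n) operates against (m): assessed value is $168,000, meeting the $149,500 threshold. (c) is therefore removed.
All of (d)'s requirements are met (all sales are at a certified farmers' market; an ingredient notice is displayed). But applying paragraphs (o)–(p): (o) applies — aggregate throughput is 2,710 units, below the 2,800 units limit. (p) does not operate here (the baseline figure is 396, not below 388), so (o) stands. So (d) is unavailable.
Exception (e) requires that the registered capacity is under 4,840 units; but the registered capacity is 5,710 units, not under 4,840 units, so (e) is unavailable.
No exception applies. The general rule governs.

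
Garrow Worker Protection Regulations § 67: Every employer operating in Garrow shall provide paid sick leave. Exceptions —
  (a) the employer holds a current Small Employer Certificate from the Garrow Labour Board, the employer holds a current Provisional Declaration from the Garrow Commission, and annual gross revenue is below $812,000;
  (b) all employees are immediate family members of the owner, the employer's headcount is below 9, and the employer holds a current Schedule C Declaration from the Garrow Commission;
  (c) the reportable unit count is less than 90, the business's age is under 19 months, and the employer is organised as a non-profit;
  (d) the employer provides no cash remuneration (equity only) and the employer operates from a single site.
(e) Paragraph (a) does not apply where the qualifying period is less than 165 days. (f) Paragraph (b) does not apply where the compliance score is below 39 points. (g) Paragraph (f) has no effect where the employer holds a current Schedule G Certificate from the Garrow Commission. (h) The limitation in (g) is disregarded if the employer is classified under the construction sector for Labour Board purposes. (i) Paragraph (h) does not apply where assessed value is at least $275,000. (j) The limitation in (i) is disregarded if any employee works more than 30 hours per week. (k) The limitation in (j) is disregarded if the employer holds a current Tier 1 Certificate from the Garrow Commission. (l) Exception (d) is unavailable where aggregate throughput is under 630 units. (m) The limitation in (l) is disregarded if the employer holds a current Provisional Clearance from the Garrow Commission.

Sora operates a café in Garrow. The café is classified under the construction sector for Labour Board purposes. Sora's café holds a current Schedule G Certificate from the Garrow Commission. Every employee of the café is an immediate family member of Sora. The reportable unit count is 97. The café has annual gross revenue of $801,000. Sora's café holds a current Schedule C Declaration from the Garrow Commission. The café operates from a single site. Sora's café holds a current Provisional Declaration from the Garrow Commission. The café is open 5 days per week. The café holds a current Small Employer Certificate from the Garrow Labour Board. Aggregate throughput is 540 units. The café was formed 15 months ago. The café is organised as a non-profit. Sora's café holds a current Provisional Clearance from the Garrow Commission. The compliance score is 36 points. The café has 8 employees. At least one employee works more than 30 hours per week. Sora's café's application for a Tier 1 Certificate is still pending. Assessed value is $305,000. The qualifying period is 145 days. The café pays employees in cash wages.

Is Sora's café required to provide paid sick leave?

Yes — Sora's café must provide paid sick leave.

Exception (a)'s conditions are all satisfied: a current Small Employer Certificate is held; a current Provisional Declaration is held; annual gross revenue is $801,000, below the $812,000 limit. But applying paragraph (e): (e) operates against (a): the qualifying period is 145 days, less than the 165 days limit. Exception (a) does not apply.
Exception (b)'s conditions are all satisfied: every employee is an immediate family member; the employer's headcount is 8, below the 9 limit; a current Schedule C Declaration is held. However, paragraphs (f)–(k) must be considered: (f) operates against (b): the compliance score is 36 points, below the 39 points limit. (g) applies (a current Schedule G Certificate is held), but yields to (h): (h) operates against (g): the café is classified under the construction sector. (i) would limit (h) — assessed value is $305,000, meeting the $275,000 threshold — but (j) sets (i) aside: (j) applies — at least one employee exceeds 30 hours/week. (k), which would lift (j), does not operate here — the Tier 1 Certificate is not current. (b) is therefore removed.
Exception (c) fails — the reportable unit count is 97, not less than 90.
Exception (d) requires that the employer provides no cash remuneration (equity only); but employees are paid cash wages, so (d) is unavailable.
None of the exceptions is available; § 67 applies in full.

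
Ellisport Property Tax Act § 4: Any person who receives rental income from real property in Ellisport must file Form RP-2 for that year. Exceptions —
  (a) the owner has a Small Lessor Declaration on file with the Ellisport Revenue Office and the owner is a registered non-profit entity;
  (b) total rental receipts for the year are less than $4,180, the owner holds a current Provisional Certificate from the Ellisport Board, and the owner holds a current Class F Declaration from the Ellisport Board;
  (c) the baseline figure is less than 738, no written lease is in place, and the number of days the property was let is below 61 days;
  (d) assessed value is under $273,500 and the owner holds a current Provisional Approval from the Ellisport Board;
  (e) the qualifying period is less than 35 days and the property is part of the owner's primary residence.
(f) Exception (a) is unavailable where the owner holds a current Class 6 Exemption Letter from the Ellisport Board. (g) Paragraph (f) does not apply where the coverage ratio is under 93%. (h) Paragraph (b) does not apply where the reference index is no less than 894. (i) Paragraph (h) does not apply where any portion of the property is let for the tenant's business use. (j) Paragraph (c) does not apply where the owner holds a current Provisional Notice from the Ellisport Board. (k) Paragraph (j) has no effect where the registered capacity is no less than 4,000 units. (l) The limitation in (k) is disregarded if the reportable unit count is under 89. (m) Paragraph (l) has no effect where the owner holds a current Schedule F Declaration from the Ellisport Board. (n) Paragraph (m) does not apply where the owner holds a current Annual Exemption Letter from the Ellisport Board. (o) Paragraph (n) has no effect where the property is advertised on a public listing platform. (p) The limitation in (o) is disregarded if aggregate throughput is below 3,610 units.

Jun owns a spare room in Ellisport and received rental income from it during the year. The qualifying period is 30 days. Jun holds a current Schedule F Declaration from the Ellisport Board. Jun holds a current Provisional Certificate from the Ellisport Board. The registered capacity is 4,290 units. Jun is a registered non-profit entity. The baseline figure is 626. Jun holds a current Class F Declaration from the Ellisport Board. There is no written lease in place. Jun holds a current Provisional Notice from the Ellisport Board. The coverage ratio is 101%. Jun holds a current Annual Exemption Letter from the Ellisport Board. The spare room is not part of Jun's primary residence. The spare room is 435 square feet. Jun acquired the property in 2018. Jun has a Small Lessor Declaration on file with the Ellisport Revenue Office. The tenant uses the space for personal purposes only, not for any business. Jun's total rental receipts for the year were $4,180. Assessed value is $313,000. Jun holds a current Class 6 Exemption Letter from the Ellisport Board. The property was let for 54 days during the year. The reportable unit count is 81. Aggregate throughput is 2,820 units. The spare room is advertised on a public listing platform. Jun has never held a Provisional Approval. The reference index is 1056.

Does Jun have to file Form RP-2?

All of (a)'s requirements are met (a Small Lessor Declaration is on file; Jun is a registered non-profit). But applying paragraphs (f)–(g): (f) operates against (a): a current Class 6 Exemption Letter is held. (g), which would lift (f), does not operate here — the coverage ratio is 101%, not under 93%. Exception (a) does not apply.
Exception (b) does not apply: total rental receipts for the year are $4,180, not less than $4,180.
Exception (c)'s conditions are all satisfied: the baseline figure is 626, less than the 738 limit; there is no written lease; the number of days the property was let is 54 days, below the 61 days limit. But applying paragraphs (j)–(p): (j) is engaged — a current Provisional Notice is held. (k) would limit (j) — the registered capacity is 4,290 units, meeting the 4,000 units threshold — but (l) sets (k) aside: (l) operates — the reportable unit count is 81, under the 89 limit. (m) applies (a current Schedule F Declaration is held), but yields to (n): (n) operates against (m): a current Annual Exemption Letter is held. (o) is triggered (the property is publicly advertised), but is set aside by (p): (p) is triggered — aggregate throughput is 2,820 units, below the 3,610 units limit. Exception (c) does not apply.
Exception (d) does not apply: assessed value is $313,000, not under $273,500.
Exception (e) requires that the property is part of the owner's primary residence; but the spare room is not part of the primary residence, so (e) is unavailable.
No exception applies. The general rule governs.

Yes — Jun must file Form RP-2.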